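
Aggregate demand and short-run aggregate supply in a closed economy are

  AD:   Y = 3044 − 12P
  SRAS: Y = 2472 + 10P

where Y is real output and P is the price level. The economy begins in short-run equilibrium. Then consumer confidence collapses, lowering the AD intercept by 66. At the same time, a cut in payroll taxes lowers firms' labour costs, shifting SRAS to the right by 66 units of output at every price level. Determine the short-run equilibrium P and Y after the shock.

P = 20, Y = 2738

After both shocks: AD is Y = 2978 − 12P and SRAS is Y = 2538 + 10P.
Setting them equal: 440 = 22P, so P = 20.
Y = 2978 − 12·20 = 2738.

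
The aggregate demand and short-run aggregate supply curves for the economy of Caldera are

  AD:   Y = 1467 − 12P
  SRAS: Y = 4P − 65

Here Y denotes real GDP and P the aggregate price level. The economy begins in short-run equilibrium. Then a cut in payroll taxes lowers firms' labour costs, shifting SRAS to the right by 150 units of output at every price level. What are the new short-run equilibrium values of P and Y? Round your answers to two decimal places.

This is a positive supply shock: SRAS shifts right.
New SRAS: Y = 85 + 4P.
Set AD = SRAS: 1467 − 12P = 85 + 4P, so 1382 = 16P and P = 86.38.
Substituting into AD, Y = 430.50.

P = 86.38, Y = 430.50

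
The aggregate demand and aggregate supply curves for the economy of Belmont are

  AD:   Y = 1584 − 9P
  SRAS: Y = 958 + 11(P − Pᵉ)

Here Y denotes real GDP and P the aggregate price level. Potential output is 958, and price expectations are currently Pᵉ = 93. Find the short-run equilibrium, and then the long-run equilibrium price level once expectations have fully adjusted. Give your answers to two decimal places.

Short run: with Pᵉ = 93, SRAS is Y = 11P − 65. Setting AD = SRAS gives 1649 = 20P, so P = 82.45 and Y = 1584 − 9P = 841.95.
Output 841.95 is below potential 958, so over time expected prices fall and SRAS shifts right until Y returns to 958.
Long run: Y = 958 on the AD curve gives 958 = 1584 − 9P, so P = 69.56.

Short run: P = 82.45, Y = 841.95. Long run: P = 69.56.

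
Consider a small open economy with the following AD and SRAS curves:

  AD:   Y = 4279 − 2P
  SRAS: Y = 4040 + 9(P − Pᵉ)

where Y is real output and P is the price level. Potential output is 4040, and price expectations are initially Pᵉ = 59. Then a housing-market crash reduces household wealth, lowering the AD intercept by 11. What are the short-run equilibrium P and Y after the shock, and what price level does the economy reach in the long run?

Short run: P = 69, Y = 4130. Long run: P = 114.

AD shifts left: new AD is Y = 4268 − 2P. With Pᵉ = 59, SRAS is Y = 3509 + 9P.
Short run: 4268 − 2P = 3509 + 9P gives 759 = 11P, so P = 69 and Y = 4268 − 2·69 = 4130.
Y = 4130 is above potential 4040; expectations adjust and SRAS shifts left until Y = 4040.
Long run: on the new AD curve, 4040 = 4268 − 2P gives P = 114.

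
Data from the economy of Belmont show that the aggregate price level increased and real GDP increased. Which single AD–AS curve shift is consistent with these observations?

AD shifted right

P rose and Y rose. An AD shift moves P and Y in the same direction; an SRAS shift moves them in opposite directions.
Here P and Y moved in the same direction, so the AD curve shifted.
Since Y rose, AD shifted right.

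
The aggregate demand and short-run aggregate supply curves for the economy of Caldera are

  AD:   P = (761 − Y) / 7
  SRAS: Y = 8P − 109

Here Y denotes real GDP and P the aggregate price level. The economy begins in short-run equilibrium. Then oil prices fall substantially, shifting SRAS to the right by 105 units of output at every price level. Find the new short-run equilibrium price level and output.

This is a positive supply shock: SRAS shifts right.
New SRAS: Y = 8P − 4.
Set AD = SRAS: 761 − 7P = 8P − 4, so 765 = 15P and P = 51.
Y = 761 − 7·51 = 404.

P = 51, Y = 404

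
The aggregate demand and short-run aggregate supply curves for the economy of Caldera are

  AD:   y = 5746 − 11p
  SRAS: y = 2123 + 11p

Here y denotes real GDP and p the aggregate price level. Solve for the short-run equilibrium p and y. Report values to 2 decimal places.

p = 164.68, y = 3934.50

Set AD = SRAS: 5746 − 11p = 2123 + 11p, so 3623 = 22p and p = 164.68.
Substituting into AD, y = 5746 − 11p = 3934.50.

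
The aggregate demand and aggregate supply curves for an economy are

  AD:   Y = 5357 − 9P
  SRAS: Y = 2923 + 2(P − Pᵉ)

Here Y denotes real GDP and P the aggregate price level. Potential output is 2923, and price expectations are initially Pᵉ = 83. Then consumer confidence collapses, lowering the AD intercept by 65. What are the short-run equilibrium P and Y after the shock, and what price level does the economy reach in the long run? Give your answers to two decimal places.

Short run: P = 230.45, Y = 3217.91. Long run: P = 263.22.

AD shifts left: new AD is Y = 5292 − 9P. With Pᵉ = 83, SRAS is Y = 2757 + 2P.
Short run: 5292 − 9P = 2757 + 2P gives 2535 = 11P, so P = 230.45 and Y = 5292 − 9P = 3217.91.
Y = 3217.91 is above potential 2923; expectations adjust and SRAS shifts left until Y = 2923.
Long run: on the new AD curve, 2923 = 5292 − 9P gives P = 263.22.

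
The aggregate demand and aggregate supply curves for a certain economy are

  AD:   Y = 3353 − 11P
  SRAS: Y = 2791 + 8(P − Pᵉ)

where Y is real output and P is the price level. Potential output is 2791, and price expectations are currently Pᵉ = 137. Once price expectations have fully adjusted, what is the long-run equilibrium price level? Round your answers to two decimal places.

Short run: with Pᵉ = 137, SRAS is Y = 1695 + 8P. Setting AD = SRAS gives 1658 = 19P, so P = 87.26 and Y = 3353 − 11P = 2393.11.
Output 2393.11 is below potential 2791, so over time expected prices fall and SRAS shifts right until Y returns to 2791.
Long run: Y = 2791 on the AD curve gives 2791 = 3353 − 11P, so P = 51.09.

Long-run P = 51.09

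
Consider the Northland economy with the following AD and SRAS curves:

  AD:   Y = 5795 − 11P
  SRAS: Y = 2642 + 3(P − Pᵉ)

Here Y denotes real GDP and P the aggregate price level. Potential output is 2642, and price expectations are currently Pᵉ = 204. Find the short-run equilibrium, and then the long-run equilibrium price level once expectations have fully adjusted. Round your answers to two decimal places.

Short run: with Pᵉ = 204, SRAS is Y = 2030 + 3P. Setting AD = SRAS gives 3765 = 14P, so P = 268.93 and Y = 5795 − 11P = 2836.79.
Output 2836.79 is above potential 2642, so over time expected prices rise and SRAS shifts left until Y returns to 2642.
Long run: Y = 2642 on the AD curve gives 2642 = 5795 − 11P, so P = 286.64.

Short run: P = 268.93, Y = 2836.79. Long run: P = 286.64.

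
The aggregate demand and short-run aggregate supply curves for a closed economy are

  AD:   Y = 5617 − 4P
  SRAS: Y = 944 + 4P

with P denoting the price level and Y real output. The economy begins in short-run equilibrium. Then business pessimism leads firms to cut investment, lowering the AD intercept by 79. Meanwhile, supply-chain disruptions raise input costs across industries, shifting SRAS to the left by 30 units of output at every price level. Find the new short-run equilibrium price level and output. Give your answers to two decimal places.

After both shocks: AD is Y = 5538 − 4P and SRAS is Y = 914 + 4P.
Setting them equal: 4624 = 8P, so P = 578.00.
Substituting into AD, Y = 3226.00.

P = 578.00, Y = 3226.00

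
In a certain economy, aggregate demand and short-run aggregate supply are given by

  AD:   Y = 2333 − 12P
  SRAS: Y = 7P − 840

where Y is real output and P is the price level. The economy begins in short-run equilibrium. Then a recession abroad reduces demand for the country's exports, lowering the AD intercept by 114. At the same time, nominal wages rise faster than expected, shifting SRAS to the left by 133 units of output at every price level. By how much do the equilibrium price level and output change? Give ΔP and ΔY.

After both shocks: AD is Y = 2219 − 12P and SRAS is Y = 7P − 973.
Setting them equal: 3192 = 19P, so P = 168.
Y = 2219 − 12·168 = 203.
Initially P = 167, Y = 329, so ΔP = +1 and ΔY = -126.

ΔP = +1, ΔY = -126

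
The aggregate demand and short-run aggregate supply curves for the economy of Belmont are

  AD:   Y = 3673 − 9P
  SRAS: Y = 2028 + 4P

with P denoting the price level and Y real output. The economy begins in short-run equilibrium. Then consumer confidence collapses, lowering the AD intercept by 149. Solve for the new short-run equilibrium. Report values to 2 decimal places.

P = 115.08, Y = 2488.31

This is a negative demand shock: AD shifts left.
New AD: Y = 3524 − 9P.
Set AD = SRAS: 3524 − 9P = 2028 + 4P, so 1496 = 13P and P = 115.08.
Substituting into AD, Y = 2488.31.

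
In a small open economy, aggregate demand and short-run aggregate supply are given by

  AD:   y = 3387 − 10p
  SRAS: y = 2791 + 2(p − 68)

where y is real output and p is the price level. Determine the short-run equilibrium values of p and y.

Write SRAS as y = 2791 + 2p − 136 = 2655 + 2p.
Set AD = SRAS: 3387 − 10p = 2655 + 2p, so 732 = 12p and p = 61.
Then y = 3387 − 10·61 = 2777.

p = 61, y = 2777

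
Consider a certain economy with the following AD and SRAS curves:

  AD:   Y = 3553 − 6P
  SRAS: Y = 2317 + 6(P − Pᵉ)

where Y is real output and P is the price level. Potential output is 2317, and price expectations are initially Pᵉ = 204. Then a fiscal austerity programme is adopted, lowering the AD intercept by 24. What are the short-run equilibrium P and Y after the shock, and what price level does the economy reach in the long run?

Short run: P = 203, Y = 2311. Long run: P = 202.

AD shifts left: new AD is Y = 3529 − 6P. With Pᵉ = 204, SRAS is Y = 1093 + 6P.
Short run: 3529 − 6P = 1093 + 6P gives 2436 = 12P, so P = 203 and Y = 3529 − 6·203 = 2311.
Y = 2311 is below potential 2317; expectations adjust and SRAS shifts right until Y = 2317.
Long run: on the new AD curve, 2317 = 3529 − 6P gives P = 202.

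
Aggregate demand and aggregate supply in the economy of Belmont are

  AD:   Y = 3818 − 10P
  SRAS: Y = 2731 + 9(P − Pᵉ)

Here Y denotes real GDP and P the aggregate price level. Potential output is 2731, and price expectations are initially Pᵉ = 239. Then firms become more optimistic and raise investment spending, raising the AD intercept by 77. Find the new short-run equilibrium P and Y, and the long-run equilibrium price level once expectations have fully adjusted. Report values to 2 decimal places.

Short run: P = 174.47, Y = 2150.26. Long run: P = 116.40.

AD shifts right: new AD is Y = 3895 − 10P. With Pᵉ = 239, SRAS is Y = 580 + 9P.
Short run: 3895 − 10P = 580 + 9P gives 3315 = 19P, so P = 174.47 and Y = 3895 − 10P = 2150.26.
Y = 2150.26 is below potential 2731; expectations adjust and SRAS shifts right until Y = 2731.
Long run: on the new AD curve, 2731 = 3895 − 10P gives P = 116.40.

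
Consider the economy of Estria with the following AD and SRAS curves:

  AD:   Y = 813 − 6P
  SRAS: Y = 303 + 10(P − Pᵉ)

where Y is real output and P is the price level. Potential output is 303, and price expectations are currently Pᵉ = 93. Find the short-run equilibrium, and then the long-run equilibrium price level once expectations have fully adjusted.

Short run: with Pᵉ = 93, SRAS is Y = 10P − 627. Setting AD = SRAS gives 1440 = 16P, so P = 90 and Y = 813 − 6·90 = 273.
Output 273 is below potential 303, so over time expected prices fall and SRAS shifts right until Y returns to 303.
Long run: Y = 303 on the AD curve gives 303 = 813 − 6P, so P = 85.

Short run: P = 90, Y = 273. Long run: P = 85.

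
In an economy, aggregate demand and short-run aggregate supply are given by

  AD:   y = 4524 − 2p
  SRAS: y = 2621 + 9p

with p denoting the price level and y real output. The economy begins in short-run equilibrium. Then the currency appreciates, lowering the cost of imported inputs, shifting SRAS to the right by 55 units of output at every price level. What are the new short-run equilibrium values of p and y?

p = 168, y = 4188

This is a positive supply shock: SRAS shifts right.
New SRAS: y = 2676 + 9p.
Set AD = SRAS: 4524 − 2p = 2676 + 9p, so 1848 = 11p and p = 168.
y = 4524 − 2·168 = 4188.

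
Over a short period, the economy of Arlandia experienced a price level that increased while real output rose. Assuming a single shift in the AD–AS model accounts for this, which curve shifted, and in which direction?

AD shifted right

P rose and Y rose. An AD shift moves P and Y in the same direction; an SRAS shift moves them in opposite directions.
Here P and Y moved in the same direction, so the AD curve shifted.
Since Y rose, AD shifted right.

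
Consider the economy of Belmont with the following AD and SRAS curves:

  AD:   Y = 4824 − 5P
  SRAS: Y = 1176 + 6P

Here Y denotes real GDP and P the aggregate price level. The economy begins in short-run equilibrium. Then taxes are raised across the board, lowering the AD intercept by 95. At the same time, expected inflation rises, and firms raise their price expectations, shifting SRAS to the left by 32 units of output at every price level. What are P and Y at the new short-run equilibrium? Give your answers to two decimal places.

P = 325.91, Y = 3099.45

After both shocks: AD is Y = 4729 − 5P and SRAS is Y = 1144 + 6P.
Setting them equal: 3585 = 11P, so P = 325.91.
Substituting into AD, Y = 3099.45.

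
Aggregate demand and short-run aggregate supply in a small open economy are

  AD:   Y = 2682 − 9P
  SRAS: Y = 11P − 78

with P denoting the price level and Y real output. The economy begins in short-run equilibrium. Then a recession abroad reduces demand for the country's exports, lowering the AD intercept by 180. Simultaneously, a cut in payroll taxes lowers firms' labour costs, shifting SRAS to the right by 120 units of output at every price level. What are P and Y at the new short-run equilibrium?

After both shocks: AD is Y = 2502 − 9P and SRAS is Y = 42 + 11P.
Setting them equal: 2460 = 20P, so P = 123.
Y = 2502 − 9·123 = 1395.

P = 123, Y = 1395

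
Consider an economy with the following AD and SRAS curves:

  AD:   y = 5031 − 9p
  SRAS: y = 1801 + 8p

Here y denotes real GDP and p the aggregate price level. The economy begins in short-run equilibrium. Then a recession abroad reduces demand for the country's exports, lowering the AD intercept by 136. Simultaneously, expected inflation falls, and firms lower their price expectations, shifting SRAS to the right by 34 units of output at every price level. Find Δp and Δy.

Δp = -10, Δy = -46

After both shocks: AD is y = 4895 − 9p and SRAS is y = 1835 + 8p.
Setting them equal: 3060 = 17p, so p = 180.
y = 4895 − 9·180 = 3275.
Initially p = 190, y = 3321, so Δp = -10 and Δy = -46.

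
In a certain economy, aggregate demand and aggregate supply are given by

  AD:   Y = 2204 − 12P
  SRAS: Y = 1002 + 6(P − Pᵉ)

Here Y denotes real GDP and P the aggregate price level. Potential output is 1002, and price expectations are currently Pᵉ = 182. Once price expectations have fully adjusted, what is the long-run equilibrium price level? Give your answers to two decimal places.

Long-run P = 100.17

Short run: with Pᵉ = 182, SRAS is Y = 6P − 90. Setting AD = SRAS gives 2294 = 18P, so P = 127.44 and Y = 2204 − 12P = 674.67.
Output 674.67 is below potential 1002, so over time expected prices fall and SRAS shifts right until Y returns to 1002.
Long run: Y = 1002 on the AD curve gives 1002 = 2204 − 12P, so P = 100.17.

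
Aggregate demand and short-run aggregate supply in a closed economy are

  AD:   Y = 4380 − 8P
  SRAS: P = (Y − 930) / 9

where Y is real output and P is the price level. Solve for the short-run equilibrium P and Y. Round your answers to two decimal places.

Rearrange SRAS to Y = 930 + 9P.
Set AD = SRAS: 4380 − 8P = 930 + 9P, so 3450 = 17P and P = 202.94.
Substituting into AD, Y = 4380 − 8P = 2756.47.

P = 202.94, Y = 2756.47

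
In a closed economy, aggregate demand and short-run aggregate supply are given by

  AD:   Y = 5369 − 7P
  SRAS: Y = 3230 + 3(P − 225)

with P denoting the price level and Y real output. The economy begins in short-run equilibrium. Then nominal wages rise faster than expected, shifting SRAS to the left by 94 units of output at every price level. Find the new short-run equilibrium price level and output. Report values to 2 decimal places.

This is a negative supply shock: SRAS shifts left.
New SRAS: Y = 2461 + 3P.
Set AD = SRAS: 5369 − 7P = 2461 + 3P, so 2908 = 10P and P = 290.80.
Substituting into AD, Y = 3333.40.

P = 290.80, Y = 3333.40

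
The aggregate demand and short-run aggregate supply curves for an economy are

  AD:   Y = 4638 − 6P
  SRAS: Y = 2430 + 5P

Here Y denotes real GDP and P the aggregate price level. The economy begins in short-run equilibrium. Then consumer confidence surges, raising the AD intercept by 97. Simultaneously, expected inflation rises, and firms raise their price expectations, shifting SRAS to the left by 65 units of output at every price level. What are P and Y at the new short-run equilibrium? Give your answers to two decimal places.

After both shocks: AD is Y = 4735 − 6P and SRAS is Y = 2365 + 5P.
Setting them equal: 2370 = 11P, so P = 215.45.
Substituting into AD, Y = 3442.27.

P = 215.45, Y = 3442.27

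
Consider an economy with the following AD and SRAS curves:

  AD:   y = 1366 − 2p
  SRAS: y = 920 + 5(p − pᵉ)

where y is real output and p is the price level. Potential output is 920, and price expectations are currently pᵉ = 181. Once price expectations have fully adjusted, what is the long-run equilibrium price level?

Long-run p = 223

Short run: with pᵉ = 181, SRAS is y = 15 + 5p. Setting AD = SRAS gives 1351 = 7p, so p = 193 and y = 1366 − 2·193 = 980.
Output 980 is above potential 920, so over time expected prices rise and SRAS shifts left until y returns to 920.
Long run: y = 920 on the AD curve gives 920 = 1366 − 2p, so p = 223.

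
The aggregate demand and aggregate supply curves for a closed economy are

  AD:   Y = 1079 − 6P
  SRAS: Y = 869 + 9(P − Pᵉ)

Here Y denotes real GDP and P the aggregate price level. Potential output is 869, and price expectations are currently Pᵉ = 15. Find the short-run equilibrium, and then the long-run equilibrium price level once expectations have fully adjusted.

Short run: with Pᵉ = 15, SRAS is Y = 734 + 9P. Setting AD = SRAS gives 345 = 15P, so P = 23 and Y = 1079 − 6·23 = 941.
Output 941 is above potential 869, so over time expected prices rise and SRAS shifts left until Y returns to 869.
Long run: Y = 869 on the AD curve gives 869 = 1079 − 6P, so P = 35.

Short run: P = 23, Y = 941. Long run: P = 35.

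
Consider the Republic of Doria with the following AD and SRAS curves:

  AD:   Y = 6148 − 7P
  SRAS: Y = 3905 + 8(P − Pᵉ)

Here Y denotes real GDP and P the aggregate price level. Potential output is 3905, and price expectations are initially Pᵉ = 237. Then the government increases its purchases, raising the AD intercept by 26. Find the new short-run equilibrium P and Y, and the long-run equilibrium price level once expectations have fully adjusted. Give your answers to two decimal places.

AD shifts right: new AD is Y = 6174 − 7P. With Pᵉ = 237, SRAS is Y = 2009 + 8P.
Short run: 6174 − 7P = 2009 + 8P gives 4165 = 15P, so P = 277.67 and Y = 6174 − 7P = 4230.33.
Y = 4230.33 is above potential 3905; expectations adjust and SRAS shifts left until Y = 3905.
Long run: on the new AD curve, 3905 = 6174 − 7P gives P = 324.14.

Short run: P = 277.67, Y = 4230.33. Long run: P = 324.14.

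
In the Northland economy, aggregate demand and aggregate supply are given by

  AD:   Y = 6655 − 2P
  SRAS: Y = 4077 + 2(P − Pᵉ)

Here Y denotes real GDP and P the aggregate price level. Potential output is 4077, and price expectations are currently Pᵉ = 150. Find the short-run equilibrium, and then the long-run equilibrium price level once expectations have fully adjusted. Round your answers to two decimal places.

Short run: with Pᵉ = 150, SRAS is Y = 3777 + 2P. Setting AD = SRAS gives 2878 = 4P, so P = 719.50 and Y = 6655 − 2P = 5216.00.
Output 5216.00 is above potential 4077, so over time expected prices rise and SRAS shifts left until Y returns to 4077.
Long run: Y = 4077 on the AD curve gives 4077 = 6655 − 2P, so P = 1289.00.

Short run: P = 719.50, Y = 5216.00. Long run: P = 1289.00.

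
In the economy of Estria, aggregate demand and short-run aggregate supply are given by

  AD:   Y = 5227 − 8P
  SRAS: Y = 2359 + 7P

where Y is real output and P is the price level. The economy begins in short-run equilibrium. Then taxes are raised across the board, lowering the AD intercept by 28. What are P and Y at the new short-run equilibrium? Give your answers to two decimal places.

This is a negative demand shock: AD shifts left.
New AD: Y = 5199 − 8P.
Set AD = SRAS: 5199 − 8P = 2359 + 7P, so 2840 = 15P and P = 189.33.
Substituting into AD, Y = 3684.33.

P = 189.33, Y = 3684.33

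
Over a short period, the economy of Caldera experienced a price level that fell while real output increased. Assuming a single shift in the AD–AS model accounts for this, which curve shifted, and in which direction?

P fell and Y rose. An AD shift moves P and Y in the same direction; an SRAS shift moves them in opposite directions.
Here P and Y moved in opposite directions, so the SRAS curve shifted.
Since Y rose, SRAS shifted right.

SRAS shifted right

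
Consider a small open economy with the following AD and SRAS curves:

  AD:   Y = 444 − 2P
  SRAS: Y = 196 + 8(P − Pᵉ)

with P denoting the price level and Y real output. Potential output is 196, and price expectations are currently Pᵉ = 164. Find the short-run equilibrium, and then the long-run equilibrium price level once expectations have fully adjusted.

Short run: with Pᵉ = 164, SRAS is Y = 8P − 1116. Setting AD = SRAS gives 1560 = 10P, so P = 156 and Y = 444 − 2·156 = 132.
Output 132 is below potential 196, so over time expected prices fall and SRAS shifts right until Y returns to 196.
Long run: Y = 196 on the AD curve gives 196 = 444 − 2P, so P = 124.

Short run: P = 156, Y = 132. Long run: P = 124.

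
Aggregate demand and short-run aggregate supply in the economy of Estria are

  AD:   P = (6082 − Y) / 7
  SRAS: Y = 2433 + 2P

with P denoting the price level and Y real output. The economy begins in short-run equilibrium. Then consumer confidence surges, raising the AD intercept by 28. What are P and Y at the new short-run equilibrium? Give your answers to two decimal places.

This is a positive demand shock: AD shifts right.
New AD: Y = 6110 − 7P.
Set AD = SRAS: 6110 − 7P = 2433 + 2P, so 3677 = 9P and P = 408.56.
Substituting into AD, Y = 3250.11.

P = 408.56, Y = 3250.11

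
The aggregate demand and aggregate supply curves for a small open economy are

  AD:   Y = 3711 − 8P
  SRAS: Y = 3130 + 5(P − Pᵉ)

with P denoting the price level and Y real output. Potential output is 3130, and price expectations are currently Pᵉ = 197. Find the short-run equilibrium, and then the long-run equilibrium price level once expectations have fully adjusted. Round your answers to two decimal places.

Short run: P = 120.46, Y = 2747.31. Long run: P = 72.63.

Short run: with Pᵉ = 197, SRAS is Y = 2145 + 5P. Setting AD = SRAS gives 1566 = 13P, so P = 120.46 and Y = 3711 − 8P = 2747.31.
Output 2747.31 is below potential 3130, so over time expected prices fall and SRAS shifts right until Y returns to 3130.
Long run: Y = 3130 on the AD curve gives 3130 = 3711 − 8P, so P = 72.63.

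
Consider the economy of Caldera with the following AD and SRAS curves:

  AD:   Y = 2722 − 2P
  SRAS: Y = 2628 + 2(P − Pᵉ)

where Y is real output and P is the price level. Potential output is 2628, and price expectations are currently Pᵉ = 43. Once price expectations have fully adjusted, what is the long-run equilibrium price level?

Short run: with Pᵉ = 43, SRAS is Y = 2542 + 2P. Setting AD = SRAS gives 180 = 4P, so P = 45 and Y = 2722 − 2·45 = 2632.
Output 2632 is above potential 2628, so over time expected prices rise and SRAS shifts left until Y returns to 2628.
Long run: Y = 2628 on the AD curve gives 2628 = 2722 − 2P, so P = 47.

Long-run P = 47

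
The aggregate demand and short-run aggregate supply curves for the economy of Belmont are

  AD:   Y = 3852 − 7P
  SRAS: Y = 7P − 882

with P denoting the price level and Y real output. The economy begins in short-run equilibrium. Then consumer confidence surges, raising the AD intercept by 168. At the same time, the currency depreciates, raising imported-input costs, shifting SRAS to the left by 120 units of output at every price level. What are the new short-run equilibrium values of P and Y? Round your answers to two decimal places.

After both shocks: AD is Y = 4020 − 7P and SRAS is Y = 7P − 1002.
Setting them equal: 5022 = 14P, so P = 358.71.
Substituting into AD, Y = 1509.00.

P = 358.71, Y = 1509.00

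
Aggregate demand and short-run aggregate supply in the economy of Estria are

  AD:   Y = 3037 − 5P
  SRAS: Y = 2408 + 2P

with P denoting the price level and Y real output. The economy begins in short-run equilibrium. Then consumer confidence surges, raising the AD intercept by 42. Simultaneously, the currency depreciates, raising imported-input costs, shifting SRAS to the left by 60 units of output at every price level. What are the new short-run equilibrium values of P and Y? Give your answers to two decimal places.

P = 104.43, Y = 2556.86

After both shocks: AD is Y = 3079 − 5P and SRAS is Y = 2348 + 2P.
Setting them equal: 731 = 7P, so P = 104.43.
Substituting into AD, Y = 2556.86.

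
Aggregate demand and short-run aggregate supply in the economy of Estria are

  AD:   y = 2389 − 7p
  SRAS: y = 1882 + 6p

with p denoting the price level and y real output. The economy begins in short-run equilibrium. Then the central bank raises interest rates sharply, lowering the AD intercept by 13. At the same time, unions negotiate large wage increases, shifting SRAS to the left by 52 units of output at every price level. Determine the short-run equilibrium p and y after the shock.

p = 42, y = 2082

After both shocks: AD is y = 2376 − 7p and SRAS is y = 1830 + 6p.
Setting them equal: 546 = 13p, so p = 42.
y = 2376 − 7·42 = 2082.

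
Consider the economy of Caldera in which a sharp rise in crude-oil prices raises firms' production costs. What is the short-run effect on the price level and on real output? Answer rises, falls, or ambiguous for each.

Price level: rises; output: falls

This is an adverse supply shock: SRAS shifts left.
Moving along the downward-sloping AD curve, P rises and Y falls.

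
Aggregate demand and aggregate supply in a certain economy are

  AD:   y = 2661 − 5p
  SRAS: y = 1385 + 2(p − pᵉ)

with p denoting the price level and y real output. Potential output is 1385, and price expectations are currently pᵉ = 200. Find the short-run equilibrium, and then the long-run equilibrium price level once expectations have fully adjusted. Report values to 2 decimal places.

Short run: p = 239.43, y = 1463.86. Long run: p = 255.20.

Short run: with pᵉ = 200, SRAS is y = 985 + 2p. Setting AD = SRAS gives 1676 = 7p, so p = 239.43 and y = 2661 − 5p = 1463.86.
Output 1463.86 is above potential 1385, so over time expected prices rise and SRAS shifts left until y returns to 1385.
Long run: y = 1385 on the AD curve gives 1385 = 2661 − 5p, so p = 255.20.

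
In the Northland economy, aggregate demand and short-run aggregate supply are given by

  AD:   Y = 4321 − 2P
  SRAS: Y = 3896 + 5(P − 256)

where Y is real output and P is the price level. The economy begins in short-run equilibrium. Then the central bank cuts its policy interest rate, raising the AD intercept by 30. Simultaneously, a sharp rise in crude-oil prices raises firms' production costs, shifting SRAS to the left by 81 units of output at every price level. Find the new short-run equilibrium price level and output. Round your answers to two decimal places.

After both shocks: AD is Y = 4351 − 2P and SRAS is Y = 2535 + 5P.
Setting them equal: 1816 = 7P, so P = 259.43.
Substituting into AD, Y = 3832.14.

P = 259.43, Y = 3832.14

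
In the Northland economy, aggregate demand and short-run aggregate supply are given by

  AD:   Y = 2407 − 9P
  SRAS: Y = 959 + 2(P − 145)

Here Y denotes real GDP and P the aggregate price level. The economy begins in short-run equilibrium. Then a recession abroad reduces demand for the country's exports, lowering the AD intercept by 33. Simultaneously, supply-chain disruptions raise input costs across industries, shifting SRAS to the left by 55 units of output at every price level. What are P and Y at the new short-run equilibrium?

After both shocks: AD is Y = 2374 − 9P and SRAS is Y = 614 + 2P.
Setting them equal: 1760 = 11P, so P = 160.
Y = 2374 − 9·160 = 934.

P = 160, Y = 934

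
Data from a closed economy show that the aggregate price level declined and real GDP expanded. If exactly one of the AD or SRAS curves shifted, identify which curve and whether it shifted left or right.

P fell and Y rose. An AD shift moves P and Y in the same direction; an SRAS shift moves them in opposite directions.
Here P and Y moved in opposite directions, so the SRAS curve shifted.
Since Y rose, SRAS shifted right.

SRAS shifted right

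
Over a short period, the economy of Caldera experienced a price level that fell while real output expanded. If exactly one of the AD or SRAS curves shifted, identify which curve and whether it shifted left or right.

SRAS shifted right

P fell and Y rose. An AD shift moves P and Y in the same direction; an SRAS shift moves them in opposite directions.
Here P and Y moved in opposite directions, so the SRAS curve shifted.
Since Y rose, SRAS shifted right.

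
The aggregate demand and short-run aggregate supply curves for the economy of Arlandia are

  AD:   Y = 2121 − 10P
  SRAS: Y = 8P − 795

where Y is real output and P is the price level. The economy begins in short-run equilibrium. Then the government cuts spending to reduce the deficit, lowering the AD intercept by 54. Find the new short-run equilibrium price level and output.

P = 159, Y = 477

This is a negative demand shock: AD shifts left.
New AD: Y = 2067 − 10P.
Set AD = SRAS: 2067 − 10P = 8P − 795, so 2862 = 18P and P = 159.
Y = 2067 − 10·159 = 477.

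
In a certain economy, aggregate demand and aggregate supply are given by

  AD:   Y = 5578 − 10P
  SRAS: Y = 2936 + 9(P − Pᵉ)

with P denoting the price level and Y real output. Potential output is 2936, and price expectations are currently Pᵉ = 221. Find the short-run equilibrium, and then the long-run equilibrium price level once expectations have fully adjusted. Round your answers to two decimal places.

Short run: P = 243.74, Y = 3140.63. Long run: P = 264.20.

Short run: with Pᵉ = 221, SRAS is Y = 947 + 9P. Setting AD = SRAS gives 4631 = 19P, so P = 243.74 and Y = 5578 − 10P = 3140.63.
Output 3140.63 is above potential 2936, so over time expected prices rise and SRAS shifts left until Y returns to 2936.
Long run: Y = 2936 on the AD curve gives 2936 = 5578 − 10P, so P = 264.20.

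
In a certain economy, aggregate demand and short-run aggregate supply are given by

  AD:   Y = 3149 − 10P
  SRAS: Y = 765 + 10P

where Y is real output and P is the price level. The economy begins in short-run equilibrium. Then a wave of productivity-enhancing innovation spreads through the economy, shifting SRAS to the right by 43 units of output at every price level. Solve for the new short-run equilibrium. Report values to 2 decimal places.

P = 117.05, Y = 1978.50

This is a positive supply shock: SRAS shifts right.
New SRAS: Y = 808 + 10P.
Set AD = SRAS: 3149 − 10P = 808 + 10P, so 2341 = 20P and P = 117.05.
Substituting into AD, Y = 1978.50.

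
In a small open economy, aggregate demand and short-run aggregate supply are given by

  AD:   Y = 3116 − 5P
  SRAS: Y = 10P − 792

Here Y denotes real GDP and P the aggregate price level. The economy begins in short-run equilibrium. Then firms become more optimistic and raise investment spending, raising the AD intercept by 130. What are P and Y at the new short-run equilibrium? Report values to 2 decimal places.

P = 269.20, Y = 1900.00

This is a positive demand shock: AD shifts right.
New AD: Y = 3246 − 5P.
Set AD = SRAS: 3246 − 5P = 10P − 792, so 4038 = 15P and P = 269.20.
Substituting into AD, Y = 1900.00.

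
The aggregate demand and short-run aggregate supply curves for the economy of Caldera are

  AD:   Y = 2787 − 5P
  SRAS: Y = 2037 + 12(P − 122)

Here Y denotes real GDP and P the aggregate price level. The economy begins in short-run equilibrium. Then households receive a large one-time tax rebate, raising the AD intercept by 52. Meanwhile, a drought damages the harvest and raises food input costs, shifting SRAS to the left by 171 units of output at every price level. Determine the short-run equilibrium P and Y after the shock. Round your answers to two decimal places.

After both shocks: AD is Y = 2839 − 5P and SRAS is Y = 402 + 12P.
Setting them equal: 2437 = 17P, so P = 143.35.
Substituting into AD, Y = 2122.24.

P = 143.35, Y = 2122.24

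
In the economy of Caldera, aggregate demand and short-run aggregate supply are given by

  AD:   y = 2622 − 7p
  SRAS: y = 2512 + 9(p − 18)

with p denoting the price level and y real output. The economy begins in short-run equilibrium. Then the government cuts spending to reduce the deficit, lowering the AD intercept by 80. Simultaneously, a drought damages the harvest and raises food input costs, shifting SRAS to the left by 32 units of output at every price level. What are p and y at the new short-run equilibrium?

After both shocks: AD is y = 2542 − 7p and SRAS is y = 2318 + 9p.
Setting them equal: 224 = 16p, so p = 14.
y = 2542 − 7·14 = 2444.

p = 14, y = 2444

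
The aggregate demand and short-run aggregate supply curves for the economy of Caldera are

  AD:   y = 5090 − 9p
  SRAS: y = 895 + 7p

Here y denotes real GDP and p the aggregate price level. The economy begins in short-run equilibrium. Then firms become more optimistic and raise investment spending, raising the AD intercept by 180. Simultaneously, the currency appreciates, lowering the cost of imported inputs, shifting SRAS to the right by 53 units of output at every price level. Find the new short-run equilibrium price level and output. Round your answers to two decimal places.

After both shocks: AD is y = 5270 − 9p and SRAS is y = 948 + 7p.
Setting them equal: 4322 = 16p, so p = 270.13.
Substituting into AD, y = 2838.88.

p = 270.13, y = 2838.88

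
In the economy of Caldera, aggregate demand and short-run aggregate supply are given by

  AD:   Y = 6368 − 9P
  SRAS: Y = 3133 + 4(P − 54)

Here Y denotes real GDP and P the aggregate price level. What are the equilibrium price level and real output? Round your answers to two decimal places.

P = 265.46, Y = 3978.85

Write SRAS as Y = 3133 + 4P − 216 = 2917 + 4P.
Set AD = SRAS: 6368 − 9P = 2917 + 4P, so 3451 = 13P and P = 265.46.
Substituting into AD, Y = 6368 − 9P = 3978.85.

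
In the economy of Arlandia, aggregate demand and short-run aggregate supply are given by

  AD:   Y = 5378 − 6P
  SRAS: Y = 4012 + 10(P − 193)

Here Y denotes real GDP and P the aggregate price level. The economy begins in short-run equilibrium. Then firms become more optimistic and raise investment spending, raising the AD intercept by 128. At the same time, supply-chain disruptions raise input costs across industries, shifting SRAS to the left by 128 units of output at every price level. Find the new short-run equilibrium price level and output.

P = 222, Y = 4174

After both shocks: AD is Y = 5506 − 6P and SRAS is Y = 1954 + 10P.
Setting them equal: 3552 = 16P, so P = 222.
Y = 5506 − 6·222 = 4174.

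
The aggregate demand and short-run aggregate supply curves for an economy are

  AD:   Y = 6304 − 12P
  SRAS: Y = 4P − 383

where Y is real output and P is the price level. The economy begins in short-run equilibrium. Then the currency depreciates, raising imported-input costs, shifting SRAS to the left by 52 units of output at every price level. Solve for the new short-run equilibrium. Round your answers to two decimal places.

P = 421.19, Y = 1249.75

This is a negative supply shock: SRAS shifts left.
New SRAS: Y = 4P − 435.
Set AD = SRAS: 6304 − 12P = 4P − 435, so 6739 = 16P and P = 421.19.
Substituting into AD, Y = 1249.75.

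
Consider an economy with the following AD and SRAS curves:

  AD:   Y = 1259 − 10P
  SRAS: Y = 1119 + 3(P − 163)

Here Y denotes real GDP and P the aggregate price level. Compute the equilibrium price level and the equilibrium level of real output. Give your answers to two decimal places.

P = 48.38, Y = 775.15

Write SRAS as Y = 1119 + 3P − 489 = 630 + 3P.
Set AD = SRAS: 1259 − 10P = 630 + 3P, so 629 = 13P and P = 48.38.
Substituting into AD, Y = 1259 − 10P = 775.15.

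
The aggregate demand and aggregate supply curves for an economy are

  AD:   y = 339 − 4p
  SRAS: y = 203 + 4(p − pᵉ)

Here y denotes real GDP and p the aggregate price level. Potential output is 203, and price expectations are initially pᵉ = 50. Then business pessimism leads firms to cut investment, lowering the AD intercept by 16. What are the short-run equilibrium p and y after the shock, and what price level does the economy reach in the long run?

AD shifts left: new AD is y = 323 − 4p. With pᵉ = 50, SRAS is y = 3 + 4p.
Short run: 323 − 4p = 3 + 4p gives 320 = 8p, so p = 40 and y = 323 − 4·40 = 163.
y = 163 is below potential 203; expectations adjust and SRAS shifts right until y = 203.
Long run: on the new AD curve, 203 = 323 − 4p gives p = 30.

Short run: p = 40, y = 163. Long run: p = 30.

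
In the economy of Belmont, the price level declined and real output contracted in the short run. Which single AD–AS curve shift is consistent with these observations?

P fell and Y fell. An AD shift moves P and Y in the same direction; an SRAS shift moves them in opposite directions.
Here P and Y moved in the same direction, so the AD curve shifted.
Since Y fell, AD shifted left.

AD shifted left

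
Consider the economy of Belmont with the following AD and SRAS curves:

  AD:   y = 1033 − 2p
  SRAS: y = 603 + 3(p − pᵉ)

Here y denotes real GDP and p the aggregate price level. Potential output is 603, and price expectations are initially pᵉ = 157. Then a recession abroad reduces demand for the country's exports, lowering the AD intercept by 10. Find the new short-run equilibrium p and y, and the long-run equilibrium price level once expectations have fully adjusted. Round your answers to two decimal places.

Short run: p = 178.20, y = 666.60. Long run: p = 210.00.

AD shifts left: new AD is y = 1023 − 2p. With pᵉ = 157, SRAS is y = 132 + 3p.
Short run: 1023 − 2p = 132 + 3p gives 891 = 5p, so p = 178.20 and y = 1023 − 2p = 666.60.
y = 666.60 is above potential 603; expectations adjust and SRAS shifts left until y = 603.
Long run: on the new AD curve, 603 = 1023 − 2p gives p = 210.00.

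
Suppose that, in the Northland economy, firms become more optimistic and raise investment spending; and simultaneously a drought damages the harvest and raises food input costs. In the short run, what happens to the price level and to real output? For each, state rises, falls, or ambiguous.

The first event is a positive demand shock: AD shifts right, which by itself pushes P up and Y up.
The second is an adverse supply shock: SRAS shifts left, which by itself pushes P up and Y down.
Both shocks push P up, so P rises. The two shocks push Y in opposite directions, so the effect on Y is ambiguous.

Price level: rises; output: ambiguous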